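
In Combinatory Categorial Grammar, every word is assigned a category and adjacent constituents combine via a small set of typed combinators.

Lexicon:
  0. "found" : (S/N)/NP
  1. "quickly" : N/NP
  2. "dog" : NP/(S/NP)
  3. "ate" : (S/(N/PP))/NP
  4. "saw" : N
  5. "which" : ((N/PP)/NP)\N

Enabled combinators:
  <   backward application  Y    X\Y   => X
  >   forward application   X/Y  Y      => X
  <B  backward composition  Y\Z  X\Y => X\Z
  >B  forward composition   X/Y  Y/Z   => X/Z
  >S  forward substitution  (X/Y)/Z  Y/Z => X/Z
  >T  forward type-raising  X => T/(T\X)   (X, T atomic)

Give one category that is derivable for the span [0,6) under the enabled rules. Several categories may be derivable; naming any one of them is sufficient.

[0,6] S   >
  [0,2] S/NP   >S
    [0,1] "found" : (S/N)/NP
    [1,2] "quickly" : N/NP
  [2,6] NP   >
    [2,3] "dog" : NP/(S/NP)
    [3,6] S/NP   >S
      [3,4] "ate" : (S/(N/PP))/NP
      [4,6] (N/PP)/NP   <
        [4,5] "saw" : N
        [5,6] "which" : ((N/PP)/NP)\N

S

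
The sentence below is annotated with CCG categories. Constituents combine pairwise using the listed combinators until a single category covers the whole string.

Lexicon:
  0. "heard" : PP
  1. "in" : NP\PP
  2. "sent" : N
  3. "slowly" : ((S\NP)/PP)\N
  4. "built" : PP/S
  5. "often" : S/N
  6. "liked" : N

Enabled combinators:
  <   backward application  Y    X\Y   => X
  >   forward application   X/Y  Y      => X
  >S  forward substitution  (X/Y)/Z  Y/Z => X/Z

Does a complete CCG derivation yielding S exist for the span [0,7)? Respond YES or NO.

YES

[0,7] S   <
  [0,2] NP   <
    [0,1] "heard" : PP
    [1,2] "in" : NP\PP
  [2,7] S\NP   >
    [2,4] (S\NP)/PP   <
      [2,3] "sent" : N
      [3,4] "slowly" : ((S\NP)/PP)\N
    [4,7] PP   >
      [4,5] "built" : PP/S
      [5,7] S   >
        [5,6] "often" : S/N
        [6,7] "liked" : N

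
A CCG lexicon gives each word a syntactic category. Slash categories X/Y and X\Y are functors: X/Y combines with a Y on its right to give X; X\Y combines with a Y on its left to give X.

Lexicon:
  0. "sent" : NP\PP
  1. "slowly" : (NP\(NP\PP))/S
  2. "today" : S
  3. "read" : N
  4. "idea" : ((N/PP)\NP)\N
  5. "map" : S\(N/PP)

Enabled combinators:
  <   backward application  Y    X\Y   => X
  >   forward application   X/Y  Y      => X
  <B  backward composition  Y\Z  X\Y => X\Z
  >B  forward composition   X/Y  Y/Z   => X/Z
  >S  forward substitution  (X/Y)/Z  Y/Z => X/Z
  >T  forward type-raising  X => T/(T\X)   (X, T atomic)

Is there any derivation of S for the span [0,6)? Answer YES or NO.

[0,6] S   <
  [0,5] N/PP   <
    [0,3] NP   <
      [0,1] "sent" : NP\PP
      [1,3] NP\(NP\PP)   >
        [1,2] "slowly" : (NP\(NP\PP))/S
        [2,3] "today" : S
    [3,5] (N/PP)\NP   <
      [3,4] "read" : N
      [4,5] "idea" : ((N/PP)\NP)\N
  [5,6] "map" : S\(N/PP)

YES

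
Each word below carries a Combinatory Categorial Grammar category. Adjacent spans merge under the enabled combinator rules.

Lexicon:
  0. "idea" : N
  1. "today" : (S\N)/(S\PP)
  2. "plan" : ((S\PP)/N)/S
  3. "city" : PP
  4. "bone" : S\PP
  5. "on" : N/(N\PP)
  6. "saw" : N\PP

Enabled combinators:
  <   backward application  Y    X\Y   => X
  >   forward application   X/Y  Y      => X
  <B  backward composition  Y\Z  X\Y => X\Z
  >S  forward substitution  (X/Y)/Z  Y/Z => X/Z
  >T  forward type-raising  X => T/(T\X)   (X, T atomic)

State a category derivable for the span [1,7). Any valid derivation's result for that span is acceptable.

S\N

[0,7] S   >
  [0,1] S/(S\N)   >T
    [0,1] "idea" : N
  [1,7] S\N   >
    [1,2] "today" : (S\N)/(S\PP)
    [2,7] S\PP   >
      [2,5] (S\PP)/N   >
        [2,3] "plan" : ((S\PP)/N)/S
        [3,5] S   >
          [3,4] S/(S\PP)   >T
            [3,4] "city" : PP
          [4,5] "bone" : S\PP
      [5,7] N   >
        [5,6] "on" : N/(N\PP)
        [6,7] "saw" : N\PP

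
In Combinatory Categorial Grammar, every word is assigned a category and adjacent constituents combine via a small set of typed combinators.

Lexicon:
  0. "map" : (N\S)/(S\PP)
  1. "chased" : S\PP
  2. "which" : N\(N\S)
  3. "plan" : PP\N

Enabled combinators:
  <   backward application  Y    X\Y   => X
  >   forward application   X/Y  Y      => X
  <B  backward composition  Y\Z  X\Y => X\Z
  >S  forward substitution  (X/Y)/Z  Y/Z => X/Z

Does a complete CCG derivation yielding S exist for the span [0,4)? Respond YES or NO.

(N\S)/(S\PP) S\PP N\(N\S) PP\N
CKY chart[0,4] = {PP}; S ∉ chart

NO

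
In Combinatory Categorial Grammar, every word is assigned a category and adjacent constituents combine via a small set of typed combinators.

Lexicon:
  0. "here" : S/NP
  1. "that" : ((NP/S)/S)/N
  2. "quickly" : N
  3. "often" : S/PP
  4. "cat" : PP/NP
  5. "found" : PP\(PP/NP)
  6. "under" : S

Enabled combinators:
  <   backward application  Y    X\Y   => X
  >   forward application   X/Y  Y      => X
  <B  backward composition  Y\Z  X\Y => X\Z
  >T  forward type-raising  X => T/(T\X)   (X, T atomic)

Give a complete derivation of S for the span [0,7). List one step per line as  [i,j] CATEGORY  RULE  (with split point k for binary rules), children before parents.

[0,7] S   >
  [0,1] "here" : S/NP
  [1,7] NP   >
    [1,6] NP/S   >
      [1,3] (NP/S)/S   >
        [1,2] "that" : ((NP/S)/S)/N
        [2,3] "quickly" : N
      [3,6] S   >
        [3,4] "often" : S/PP
        [4,6] PP   <
          [4,5] "cat" : PP/NP
          [5,6] "found" : PP\(PP/NP)
    [6,7] "under" : S

[0,1] S/NP  lex  "here"
[1,2] ((NP/S)/S)/N  lex  "that"
[2,3] N  lex  "quickly"
[1,3] (NP/S)/S  >  k=2
[3,4] S/PP  lex  "often"
[4,5] PP/NP  lex  "cat"
[5,6] PP\(PP/NP)  lex  "found"
[4,6] PP  <  k=5
[3,6] S  >  k=4
[1,6] NP/S  >  k=3
[6,7] S  lex  "under"
[1,7] NP  >  k=6
[0,7] S  >  k=1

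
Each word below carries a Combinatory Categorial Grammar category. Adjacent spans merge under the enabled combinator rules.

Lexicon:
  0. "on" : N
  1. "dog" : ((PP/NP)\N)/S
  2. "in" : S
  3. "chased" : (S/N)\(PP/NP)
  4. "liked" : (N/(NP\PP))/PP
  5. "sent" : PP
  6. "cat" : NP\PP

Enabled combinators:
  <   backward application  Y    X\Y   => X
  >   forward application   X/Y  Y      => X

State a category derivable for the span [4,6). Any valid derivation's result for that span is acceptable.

[0,7] S   >
  [0,4] S/N   <
    [0,3] PP/NP   <
      [0,1] "on" : N
      [1,3] (PP/NP)\N   >
        [1,2] "dog" : ((PP/NP)\N)/S
        [2,3] "in" : S
    [3,4] "chased" : (S/N)\(PP/NP)
  [4,7] N   >
    [4,6] N/(NP\PP)   >
      [4,5] "liked" : (N/(NP\PP))/PP
      [5,6] "sent" : PP
    [6,7] "cat" : NP\PP

N/(NP\PP)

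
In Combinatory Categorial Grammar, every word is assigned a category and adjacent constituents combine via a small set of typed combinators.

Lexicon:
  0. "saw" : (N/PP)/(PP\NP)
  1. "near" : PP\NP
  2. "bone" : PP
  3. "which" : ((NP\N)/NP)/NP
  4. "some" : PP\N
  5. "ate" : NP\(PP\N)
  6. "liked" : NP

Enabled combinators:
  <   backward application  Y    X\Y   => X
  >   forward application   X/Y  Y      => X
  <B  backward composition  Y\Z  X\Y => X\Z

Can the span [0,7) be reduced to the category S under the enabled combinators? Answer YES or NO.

(N/PP)/(PP\NP) PP\NP PP ((NP\N)/NP)/NP PP\N NP\(PP\N) NP
CKY chart[0,7] = {NP}; S ∉ chart

NO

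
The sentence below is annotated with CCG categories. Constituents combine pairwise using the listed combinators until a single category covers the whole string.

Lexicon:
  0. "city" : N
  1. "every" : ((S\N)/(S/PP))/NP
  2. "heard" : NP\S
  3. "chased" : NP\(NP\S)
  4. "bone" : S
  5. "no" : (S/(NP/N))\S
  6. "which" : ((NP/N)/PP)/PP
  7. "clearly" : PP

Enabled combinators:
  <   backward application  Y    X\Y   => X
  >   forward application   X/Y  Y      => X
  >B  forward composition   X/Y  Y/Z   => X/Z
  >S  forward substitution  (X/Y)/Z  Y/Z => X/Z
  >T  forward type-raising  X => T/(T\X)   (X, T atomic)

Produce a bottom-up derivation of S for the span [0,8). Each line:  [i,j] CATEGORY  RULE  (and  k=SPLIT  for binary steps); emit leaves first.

[0,8] S   <
  [0,1] "city" : N
  [1,8] S\N   >
    [1,4] (S\N)/(S/PP)   >
      [1,2] "every" : ((S\N)/(S/PP))/NP
      [2,4] NP   <
        [2,3] "heard" : NP\S
        [3,4] "chased" : NP\(NP\S)
    [4,8] S/PP   >B
      [4,6] S/(NP/N)   <
        [4,5] "bone" : S
        [5,6] "no" : (S/(NP/N))\S
      [6,8] (NP/N)/PP   >
        [6,7] "which" : ((NP/N)/PP)/PP
        [7,8] "clearly" : PP

[0,1] N  lex  "city"
[1,2] ((S\N)/(S/PP))/NP  lex  "every"
[2,3] NP\S  lex  "heard"
[3,4] NP\(NP\S)  lex  "chased"
[2,4] NP  <  k=3
[1,4] (S\N)/(S/PP)  >  k=2
[4,5] S  lex  "bone"
[5,6] (S/(NP/N))\S  lex  "no"
[4,6] S/(NP/N)  <  k=5
[6,7] ((NP/N)/PP)/PP  lex  "which"
[7,8] PP  lex  "clearly"
[6,8] (NP/N)/PP  >  k=7
[4,8] S/PP  >B  k=6
[1,8] S\N  >  k=4
[0,8] S  <  k=1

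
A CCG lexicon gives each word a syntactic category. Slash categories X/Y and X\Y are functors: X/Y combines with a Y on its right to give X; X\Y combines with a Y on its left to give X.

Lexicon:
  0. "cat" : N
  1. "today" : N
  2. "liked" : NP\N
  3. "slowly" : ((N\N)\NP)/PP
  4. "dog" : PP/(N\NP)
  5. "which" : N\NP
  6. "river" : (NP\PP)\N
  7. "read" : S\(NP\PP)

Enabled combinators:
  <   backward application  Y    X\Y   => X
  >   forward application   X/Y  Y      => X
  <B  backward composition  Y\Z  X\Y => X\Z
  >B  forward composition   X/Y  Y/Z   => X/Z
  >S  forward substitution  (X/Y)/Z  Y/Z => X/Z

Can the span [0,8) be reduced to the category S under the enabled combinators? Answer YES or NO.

[0,8] S   <
  [0,1] "cat" : N
  [1,8] S\N   <B
    [1,6] N\N   <
      [1,3] NP   <
        [1,2] "today" : N
        [2,3] "liked" : NP\N
      [3,6] (N\N)\NP   >
        [3,4] "slowly" : ((N\N)\NP)/PP
        [4,6] PP   >
          [4,5] "dog" : PP/(N\NP)
          [5,6] "which" : N\NP
    [6,8] S\N   <B
      [6,7] "river" : (NP\PP)\N
      [7,8] "read" : S\(NP\PP)

YES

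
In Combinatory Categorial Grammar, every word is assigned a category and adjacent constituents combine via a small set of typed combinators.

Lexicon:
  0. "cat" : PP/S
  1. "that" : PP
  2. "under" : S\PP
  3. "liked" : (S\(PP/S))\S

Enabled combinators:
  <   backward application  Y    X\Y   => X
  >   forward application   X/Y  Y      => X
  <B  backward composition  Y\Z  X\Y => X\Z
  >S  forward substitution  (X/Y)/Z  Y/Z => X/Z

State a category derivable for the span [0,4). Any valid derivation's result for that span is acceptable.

S

[0,4] S   <
  [0,1] "cat" : PP/S
  [1,4] S\(PP/S)   <
    [1,3] S   <
      [1,2] "that" : PP
      [2,3] "under" : S\PP
    [3,4] "liked" : (S\(PP/S))\S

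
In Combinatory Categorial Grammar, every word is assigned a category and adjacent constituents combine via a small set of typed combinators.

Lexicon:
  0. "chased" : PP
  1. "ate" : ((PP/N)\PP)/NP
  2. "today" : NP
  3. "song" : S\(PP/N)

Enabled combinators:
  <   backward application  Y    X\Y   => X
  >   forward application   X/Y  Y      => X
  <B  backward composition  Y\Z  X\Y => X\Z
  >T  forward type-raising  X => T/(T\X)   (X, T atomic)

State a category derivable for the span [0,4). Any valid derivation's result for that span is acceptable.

[0,4] S   <
  [0,1] "chased" : PP
  [1,4] S\PP   <B
    [1,3] (PP/N)\PP   >
      [1,2] "ate" : ((PP/N)\PP)/NP
      [2,3] "today" : NP
    [3,4] "song" : S\(PP/N)

S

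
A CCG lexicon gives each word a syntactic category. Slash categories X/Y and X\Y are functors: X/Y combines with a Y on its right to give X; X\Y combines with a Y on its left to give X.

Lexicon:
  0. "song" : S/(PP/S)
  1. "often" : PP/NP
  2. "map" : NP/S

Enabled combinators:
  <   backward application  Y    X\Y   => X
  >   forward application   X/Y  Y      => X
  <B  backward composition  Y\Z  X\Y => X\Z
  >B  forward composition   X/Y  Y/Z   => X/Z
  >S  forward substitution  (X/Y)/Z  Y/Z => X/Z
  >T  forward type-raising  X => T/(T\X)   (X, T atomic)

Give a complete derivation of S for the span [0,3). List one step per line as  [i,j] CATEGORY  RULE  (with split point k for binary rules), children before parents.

[0,3] S   >
  [0,1] "song" : S/(PP/S)
  [1,3] PP/S   >B
    [1,2] "often" : PP/NP
    [2,3] "map" : NP/S

[0,1] S/(PP/S)  lex  "song"
[1,2] PP/NP  lex  "often"
[2,3] NP/S  lex  "map"
[1,3] PP/S  >B  k=2
[0,3] S  >  k=1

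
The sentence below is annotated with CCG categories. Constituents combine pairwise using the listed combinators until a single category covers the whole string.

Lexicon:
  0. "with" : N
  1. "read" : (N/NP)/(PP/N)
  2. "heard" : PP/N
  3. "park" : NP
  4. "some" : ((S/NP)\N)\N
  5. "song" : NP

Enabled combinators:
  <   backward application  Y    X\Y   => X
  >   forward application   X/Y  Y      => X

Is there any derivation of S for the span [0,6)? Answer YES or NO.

[0,6] S   >
  [0,5] S/NP   <
    [0,1] "with" : N
    [1,5] (S/NP)\N   <
      [1,4] N   >
        [1,3] N/NP   >
          [1,2] "read" : (N/NP)/(PP/N)
          [2,3] "heard" : PP/N
        [3,4] "park" : NP
      [4,5] "some" : ((S/NP)\N)\N
  [5,6] "song" : NP

YES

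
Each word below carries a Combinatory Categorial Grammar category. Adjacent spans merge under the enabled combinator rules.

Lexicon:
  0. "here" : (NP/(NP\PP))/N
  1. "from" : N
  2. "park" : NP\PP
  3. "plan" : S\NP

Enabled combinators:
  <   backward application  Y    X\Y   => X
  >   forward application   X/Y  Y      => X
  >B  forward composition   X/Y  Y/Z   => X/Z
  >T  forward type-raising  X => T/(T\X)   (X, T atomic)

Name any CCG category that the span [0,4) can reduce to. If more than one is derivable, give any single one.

[0,4] S   <
  [0,3] NP   >
    [0,2] NP/(NP\PP)   >
      [0,1] "here" : (NP/(NP\PP))/N
      [1,2] "from" : N
    [2,3] "park" : NP\PP
  [3,4] "plan" : S\NP

S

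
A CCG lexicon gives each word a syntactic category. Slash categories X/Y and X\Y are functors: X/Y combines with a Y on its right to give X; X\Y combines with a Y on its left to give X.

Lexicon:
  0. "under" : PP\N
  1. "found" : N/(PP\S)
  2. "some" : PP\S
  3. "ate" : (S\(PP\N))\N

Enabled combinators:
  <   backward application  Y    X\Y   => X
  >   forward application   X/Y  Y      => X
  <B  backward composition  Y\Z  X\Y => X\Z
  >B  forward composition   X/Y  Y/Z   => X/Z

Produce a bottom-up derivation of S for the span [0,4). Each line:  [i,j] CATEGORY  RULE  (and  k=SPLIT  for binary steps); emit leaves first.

[0,4] S   <
  [0,1] "under" : PP\N
  [1,4] S\(PP\N)   <
    [1,3] N   >
      [1,2] "found" : N/(PP\S)
      [2,3] "some" : PP\S
    [3,4] "ate" : (S\(PP\N))\N

[0,1] PP\N  lex  "under"
[1,2] N/(PP\S)  lex  "found"
[2,3] PP\S  lex  "some"
[1,3] N  >  k=2
[3,4] (S\(PP\N))\N  lex  "ate"
[1,4] S\(PP\N)  <  k=3
[0,4] S  <  k=1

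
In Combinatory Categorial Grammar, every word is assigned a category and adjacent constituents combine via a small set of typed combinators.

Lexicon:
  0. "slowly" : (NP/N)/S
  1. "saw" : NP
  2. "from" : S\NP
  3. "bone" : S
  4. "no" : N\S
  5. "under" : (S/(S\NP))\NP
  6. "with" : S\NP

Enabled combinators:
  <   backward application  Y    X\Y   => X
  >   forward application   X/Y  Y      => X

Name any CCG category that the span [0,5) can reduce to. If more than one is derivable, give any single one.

[0,7] S   >
  [0,6] S/(S\NP)   <
    [0,5] NP   >
      [0,3] NP/N   >
        [0,1] "slowly" : (NP/N)/S
        [1,3] S   <
          [1,2] "saw" : NP
          [2,3] "from" : S\NP
      [3,5] N   <
        [3,4] "bone" : S
        [4,5] "no" : N\S
    [5,6] "under" : (S/(S\NP))\NP
  [6,7] "with" : S\NP

NP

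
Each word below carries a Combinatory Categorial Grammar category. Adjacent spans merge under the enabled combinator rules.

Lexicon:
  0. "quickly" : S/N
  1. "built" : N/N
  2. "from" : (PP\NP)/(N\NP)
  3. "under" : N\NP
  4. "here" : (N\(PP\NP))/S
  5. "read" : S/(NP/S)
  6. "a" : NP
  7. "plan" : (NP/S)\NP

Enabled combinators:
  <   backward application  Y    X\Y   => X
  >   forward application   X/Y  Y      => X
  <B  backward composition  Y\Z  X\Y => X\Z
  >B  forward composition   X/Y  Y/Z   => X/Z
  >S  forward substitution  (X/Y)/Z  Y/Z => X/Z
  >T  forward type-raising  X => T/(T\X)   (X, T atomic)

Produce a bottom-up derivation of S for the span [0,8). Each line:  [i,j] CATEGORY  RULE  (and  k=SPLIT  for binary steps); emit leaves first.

[0,1] S/N  lex  "quickly"
[1,2] N/N  lex  "built"
[0,2] S/N  >B  k=1
[2,3] (PP\NP)/(N\NP)  lex  "from"
[3,4] N\NP  lex  "under"
[2,4] PP\NP  >  k=3
[4,5] (N\(PP\NP))/S  lex  "here"
[5,6] S/(NP/S)  lex  "read"
[6,7] NP  lex  "a"
[7,8] (NP/S)\NP  lex  "plan"
[6,8] NP/S  <  k=7
[5,8] S  >  k=6
[4,8] N\(PP\NP)  >  k=5
[2,8] N  <  k=4
[0,8] S  >  k=2

[0,8] S   >
  [0,2] S/N   >B
    [0,1] "quickly" : S/N
    [1,2] "built" : N/N
  [2,8] N   <
    [2,4] PP\NP   >
      [2,3] "from" : (PP\NP)/(N\NP)
      [3,4] "under" : N\NP
    [4,8] N\(PP\NP)   >
      [4,5] "here" : (N\(PP\NP))/S
      [5,8] S   >
        [5,6] "read" : S/(NP/S)
        [6,8] NP/S   <
          [6,7] "a" : NP
          [7,8] "plan" : (NP/S)\NP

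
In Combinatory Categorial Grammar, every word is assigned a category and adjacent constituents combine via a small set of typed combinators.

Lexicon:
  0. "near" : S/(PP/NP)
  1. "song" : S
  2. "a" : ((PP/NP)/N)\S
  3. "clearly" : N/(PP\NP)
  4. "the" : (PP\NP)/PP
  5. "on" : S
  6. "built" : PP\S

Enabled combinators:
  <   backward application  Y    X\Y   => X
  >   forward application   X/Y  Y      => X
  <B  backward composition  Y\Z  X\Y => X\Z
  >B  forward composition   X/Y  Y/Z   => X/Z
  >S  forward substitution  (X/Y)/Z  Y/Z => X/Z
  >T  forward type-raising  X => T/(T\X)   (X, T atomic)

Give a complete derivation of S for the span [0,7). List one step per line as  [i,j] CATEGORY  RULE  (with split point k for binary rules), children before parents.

[0,7] S   >
  [0,5] S/PP   >B
    [0,3] S/N   >B
      [0,1] "near" : S/(PP/NP)
      [1,3] (PP/NP)/N   <
        [1,2] "song" : S
        [2,3] "a" : ((PP/NP)/N)\S
    [3,5] N/PP   >B
      [3,4] "clearly" : N/(PP\NP)
      [4,5] "the" : (PP\NP)/PP
  [5,7] PP   >
    [5,6] PP/(PP\S)   >T
      [5,6] "on" : S
    [6,7] "built" : PP\S

[0,1] S/(PP/NP)  lex  "near"
[1,2] S  lex  "song"
[2,3] ((PP/NP)/N)\S  lex  "a"
[1,3] (PP/NP)/N  <  k=2
[0,3] S/N  >B  k=1
[3,4] N/(PP\NP)  lex  "clearly"
[4,5] (PP\NP)/PP  lex  "the"
[3,5] N/PP  >B  k=4
[0,5] S/PP  >B  k=3
[5,6] S  lex  "on"
[5,6] PP/(PP\S)  >T
[6,7] PP\S  lex  "built"
[5,7] PP  >  k=6
[0,7] S  >  k=5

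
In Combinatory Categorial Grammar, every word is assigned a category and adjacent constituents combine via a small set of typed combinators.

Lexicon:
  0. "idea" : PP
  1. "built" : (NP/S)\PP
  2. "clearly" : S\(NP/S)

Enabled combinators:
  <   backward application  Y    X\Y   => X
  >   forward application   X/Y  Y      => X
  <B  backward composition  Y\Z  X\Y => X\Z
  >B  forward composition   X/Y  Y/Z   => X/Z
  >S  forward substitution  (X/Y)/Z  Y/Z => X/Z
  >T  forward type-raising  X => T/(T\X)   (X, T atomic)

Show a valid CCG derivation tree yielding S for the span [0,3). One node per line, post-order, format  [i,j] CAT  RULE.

[0,1] PP  lex  "idea"
[1,2] (NP/S)\PP  lex  "built"
[0,2] NP/S  <  k=1
[2,3] S\(NP/S)  lex  "clearly"
[0,3] S  <  k=2

[0,3] S   <
  [0,2] NP/S   <
    [0,1] "idea" : PP
    [1,2] "built" : (NP/S)\PP
  [2,3] "clearly" : S\(NP/S)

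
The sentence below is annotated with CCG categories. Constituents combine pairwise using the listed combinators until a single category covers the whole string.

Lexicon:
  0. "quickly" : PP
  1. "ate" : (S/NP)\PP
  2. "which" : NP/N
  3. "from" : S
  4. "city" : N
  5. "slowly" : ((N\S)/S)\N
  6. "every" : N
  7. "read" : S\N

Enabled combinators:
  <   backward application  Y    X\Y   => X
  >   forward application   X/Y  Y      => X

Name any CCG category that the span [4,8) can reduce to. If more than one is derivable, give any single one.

[0,8] S   >
  [0,2] S/NP   <
    [0,1] "quickly" : PP
    [1,2] "ate" : (S/NP)\PP
  [2,8] NP   >
    [2,3] "which" : NP/N
    [3,8] N   <
      [3,4] "from" : S
      [4,8] N\S   >
        [4,6] (N\S)/S   <
          [4,5] "city" : N
          [5,6] "slowly" : ((N\S)/S)\N
        [6,8] S   <
          [6,7] "every" : N
          [7,8] "read" : S\N

N\S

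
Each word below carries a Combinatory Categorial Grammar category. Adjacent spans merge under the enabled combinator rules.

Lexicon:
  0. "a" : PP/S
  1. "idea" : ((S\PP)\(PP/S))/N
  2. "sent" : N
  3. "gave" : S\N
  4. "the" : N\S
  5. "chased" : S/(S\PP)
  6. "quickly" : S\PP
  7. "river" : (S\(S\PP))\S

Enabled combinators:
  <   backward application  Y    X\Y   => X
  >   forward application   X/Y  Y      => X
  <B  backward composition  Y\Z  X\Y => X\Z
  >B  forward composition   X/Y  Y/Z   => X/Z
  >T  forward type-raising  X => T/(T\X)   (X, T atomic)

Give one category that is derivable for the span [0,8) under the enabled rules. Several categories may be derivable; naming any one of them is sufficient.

[0,8] S   <
  [0,5] S\PP   <
    [0,1] "a" : PP/S
    [1,5] (S\PP)\(PP/S)   >
      [1,2] "idea" : ((S\PP)\(PP/S))/N
      [2,5] N   <
        [2,4] S   <
          [2,3] "sent" : N
          [3,4] "gave" : S\N
        [4,5] "the" : N\S
  [5,8] S\(S\PP)   <
    [5,7] S   >
      [5,6] "chased" : S/(S\PP)
      [6,7] "quickly" : S\PP
    [7,8] "river" : (S\(S\PP))\S

S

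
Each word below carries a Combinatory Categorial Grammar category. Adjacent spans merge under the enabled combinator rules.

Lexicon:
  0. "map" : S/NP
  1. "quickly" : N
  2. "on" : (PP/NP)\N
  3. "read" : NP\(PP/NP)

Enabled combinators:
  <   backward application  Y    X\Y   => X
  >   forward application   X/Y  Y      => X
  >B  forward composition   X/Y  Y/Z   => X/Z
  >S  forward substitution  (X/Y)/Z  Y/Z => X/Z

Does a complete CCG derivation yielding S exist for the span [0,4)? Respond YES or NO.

[0,4] S   >
  [0,1] "map" : S/NP
  [1,4] NP   <
    [1,3] PP/NP   <
      [1,2] "quickly" : N
      [2,3] "on" : (PP/NP)\N
    [3,4] "read" : NP\(PP/NP)

YES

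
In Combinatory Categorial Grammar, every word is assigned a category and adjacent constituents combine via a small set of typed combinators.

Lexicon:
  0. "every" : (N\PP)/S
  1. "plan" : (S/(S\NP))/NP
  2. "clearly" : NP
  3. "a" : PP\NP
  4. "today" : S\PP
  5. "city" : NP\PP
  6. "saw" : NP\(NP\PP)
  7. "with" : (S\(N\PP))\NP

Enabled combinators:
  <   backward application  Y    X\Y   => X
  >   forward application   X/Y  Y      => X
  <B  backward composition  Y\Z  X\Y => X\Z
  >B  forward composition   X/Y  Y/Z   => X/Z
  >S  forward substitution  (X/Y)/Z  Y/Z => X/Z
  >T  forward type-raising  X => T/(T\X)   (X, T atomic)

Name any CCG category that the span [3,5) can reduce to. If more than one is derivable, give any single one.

S\NP

[0,8] S   <
  [0,5] N\PP   >
    [0,1] "every" : (N\PP)/S
    [1,5] S   >
      [1,3] S/(S\NP)   >
        [1,2] "plan" : (S/(S\NP))/NP
        [2,3] "clearly" : NP
      [3,5] S\NP   <B
        [3,4] "a" : PP\NP
        [4,5] "today" : S\PP
  [5,8] S\(N\PP)   <
    [5,7] NP   <
      [5,6] "city" : NP\PP
      [6,7] "saw" : NP\(NP\PP)
    [7,8] "with" : (S\(N\PP))\NP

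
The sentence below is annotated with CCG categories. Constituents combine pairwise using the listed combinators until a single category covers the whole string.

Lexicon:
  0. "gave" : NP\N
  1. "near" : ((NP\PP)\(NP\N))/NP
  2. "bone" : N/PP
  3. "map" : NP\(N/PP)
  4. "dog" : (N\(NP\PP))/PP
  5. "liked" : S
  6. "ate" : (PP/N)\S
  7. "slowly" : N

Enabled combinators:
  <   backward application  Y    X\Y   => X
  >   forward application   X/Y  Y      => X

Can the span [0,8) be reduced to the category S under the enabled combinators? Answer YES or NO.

NP\N ((NP\PP)\(NP\N))/NP N/PP NP\(N/PP) (N\(NP\PP))/PP S (PP/N)\S N
CKY chart[0,8] = {N}; S ∉ chart

NO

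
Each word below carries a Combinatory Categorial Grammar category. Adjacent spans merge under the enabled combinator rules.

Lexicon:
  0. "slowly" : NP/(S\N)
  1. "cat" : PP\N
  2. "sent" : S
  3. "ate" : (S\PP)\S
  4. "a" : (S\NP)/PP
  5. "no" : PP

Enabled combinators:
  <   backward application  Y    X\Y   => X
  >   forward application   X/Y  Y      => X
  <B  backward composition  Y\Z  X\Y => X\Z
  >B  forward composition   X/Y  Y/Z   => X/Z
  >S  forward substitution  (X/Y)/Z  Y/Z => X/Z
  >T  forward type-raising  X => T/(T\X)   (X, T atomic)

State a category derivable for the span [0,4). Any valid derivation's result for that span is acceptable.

NP

[0,6] S   <
  [0,4] NP   >
    [0,1] "slowly" : NP/(S\N)
    [1,4] S\N   <B
      [1,2] "cat" : PP\N
      [2,4] S\PP   <
        [2,3] "sent" : S
        [3,4] "ate" : (S\PP)\S
  [4,6] S\NP   >
    [4,5] "a" : (S\NP)/PP
    [5,6] "no" : PP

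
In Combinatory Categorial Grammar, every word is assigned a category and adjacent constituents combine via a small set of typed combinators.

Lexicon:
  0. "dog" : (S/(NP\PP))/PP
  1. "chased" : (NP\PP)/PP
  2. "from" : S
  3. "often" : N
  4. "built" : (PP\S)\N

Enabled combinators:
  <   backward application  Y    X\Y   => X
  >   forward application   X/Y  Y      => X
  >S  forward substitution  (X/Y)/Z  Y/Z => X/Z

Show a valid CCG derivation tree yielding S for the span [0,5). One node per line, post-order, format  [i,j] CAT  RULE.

[0,5] S   >
  [0,2] S/PP   >S
    [0,1] "dog" : (S/(NP\PP))/PP
    [1,2] "chased" : (NP\PP)/PP
  [2,5] PP   <
    [2,3] "from" : S
    [3,5] PP\S   <
      [3,4] "often" : N
      [4,5] "built" : (PP\S)\N

[0,1] (S/(NP\PP))/PP  lex  "dog"
[1,2] (NP\PP)/PP  lex  "chased"
[0,2] S/PP  >S  k=1
[2,3] S  lex  "from"
[3,4] N  lex  "often"
[4,5] (PP\S)\N  lex  "built"
[3,5] PP\S  <  k=4
[2,5] PP  <  k=3
[0,5] S  >  k=2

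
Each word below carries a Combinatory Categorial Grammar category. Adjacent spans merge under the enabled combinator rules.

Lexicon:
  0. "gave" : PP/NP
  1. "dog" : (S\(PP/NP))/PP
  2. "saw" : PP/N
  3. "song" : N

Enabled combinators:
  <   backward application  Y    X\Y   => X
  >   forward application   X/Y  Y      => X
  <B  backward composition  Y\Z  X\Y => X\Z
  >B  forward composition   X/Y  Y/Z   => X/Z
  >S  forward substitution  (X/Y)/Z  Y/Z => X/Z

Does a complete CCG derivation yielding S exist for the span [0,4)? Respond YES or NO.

[0,4] S   <
  [0,1] "gave" : PP/NP
  [1,4] S\(PP/NP)   >
    [1,2] "dog" : (S\(PP/NP))/PP
    [2,4] PP   >
      [2,3] "saw" : PP/N
      [3,4] "song" : N

YES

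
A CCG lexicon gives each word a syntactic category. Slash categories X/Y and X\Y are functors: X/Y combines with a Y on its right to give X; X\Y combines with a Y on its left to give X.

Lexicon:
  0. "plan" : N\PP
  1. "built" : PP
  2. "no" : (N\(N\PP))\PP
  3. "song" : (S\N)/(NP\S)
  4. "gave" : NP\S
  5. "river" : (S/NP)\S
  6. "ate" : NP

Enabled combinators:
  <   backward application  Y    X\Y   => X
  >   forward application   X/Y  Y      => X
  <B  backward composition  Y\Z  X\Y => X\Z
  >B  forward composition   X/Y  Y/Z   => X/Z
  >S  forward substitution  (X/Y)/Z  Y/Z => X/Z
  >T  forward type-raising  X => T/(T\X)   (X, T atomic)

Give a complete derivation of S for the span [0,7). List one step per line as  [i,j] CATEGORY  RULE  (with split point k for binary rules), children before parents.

[0,1] N\PP  lex  "plan"
[1,2] PP  lex  "built"
[2,3] (N\(N\PP))\PP  lex  "no"
[1,3] N\(N\PP)  <  k=2
[0,3] N  <  k=1
[3,4] (S\N)/(NP\S)  lex  "song"
[4,5] NP\S  lex  "gave"
[3,5] S\N  >  k=4
[0,5] S  <  k=3
[5,6] (S/NP)\S  lex  "river"
[0,6] S/NP  <  k=5
[6,7] NP  lex  "ate"
[0,7] S  >  k=6

[0,7] S   >
  [0,6] S/NP   <
    [0,5] S   <
      [0,3] N   <
        [0,1] "plan" : N\PP
        [1,3] N\(N\PP)   <
          [1,2] "built" : PP
          [2,3] "no" : (N\(N\PP))\PP
      [3,5] S\N   >
        [3,4] "song" : (S\N)/(NP\S)
        [4,5] "gave" : NP\S
    [5,6] "river" : (S/NP)\S
  [6,7] "ate" : NP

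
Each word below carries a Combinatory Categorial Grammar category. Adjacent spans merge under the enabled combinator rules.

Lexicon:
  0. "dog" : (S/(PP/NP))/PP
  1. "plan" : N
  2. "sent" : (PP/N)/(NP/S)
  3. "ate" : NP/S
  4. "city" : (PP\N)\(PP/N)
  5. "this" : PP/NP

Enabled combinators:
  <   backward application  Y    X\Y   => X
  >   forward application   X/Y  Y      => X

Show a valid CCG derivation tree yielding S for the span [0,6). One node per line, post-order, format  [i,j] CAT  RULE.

[0,1] (S/(PP/NP))/PP  lex  "dog"
[1,2] N  lex  "plan"
[2,3] (PP/N)/(NP/S)  lex  "sent"
[3,4] NP/S  lex  "ate"
[2,4] PP/N  >  k=3
[4,5] (PP\N)\(PP/N)  lex  "city"
[2,5] PP\N  <  k=4
[1,5] PP  <  k=2
[0,5] S/(PP/NP)  >  k=1
[5,6] PP/NP  lex  "this"
[0,6] S  >  k=5

[0,6] S   >
  [0,5] S/(PP/NP)   >
    [0,1] "dog" : (S/(PP/NP))/PP
    [1,5] PP   <
      [1,2] "plan" : N
      [2,5] PP\N   <
        [2,4] PP/N   >
          [2,3] "sent" : (PP/N)/(NP/S)
          [3,4] "ate" : NP/S
        [4,5] "city" : (PP\N)\(PP/N)
  [5,6] "this" : PP/NP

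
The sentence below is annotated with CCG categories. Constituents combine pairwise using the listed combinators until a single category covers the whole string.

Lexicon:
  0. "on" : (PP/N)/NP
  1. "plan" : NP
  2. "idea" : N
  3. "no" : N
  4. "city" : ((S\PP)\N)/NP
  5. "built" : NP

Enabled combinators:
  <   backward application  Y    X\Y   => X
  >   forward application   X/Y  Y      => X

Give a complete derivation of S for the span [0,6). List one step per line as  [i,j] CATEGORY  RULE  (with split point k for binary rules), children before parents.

[0,6] S   <
  [0,3] PP   >
    [0,2] PP/N   >
      [0,1] "on" : (PP/N)/NP
      [1,2] "plan" : NP
    [2,3] "idea" : N
  [3,6] S\PP   <
    [3,4] "no" : N
    [4,6] (S\PP)\N   >
      [4,5] "city" : ((S\PP)\N)/NP
      [5,6] "built" : NP

[0,1] (PP/N)/NP  lex  "on"
[1,2] NP  lex  "plan"
[0,2] PP/N  >  k=1
[2,3] N  lex  "idea"
[0,3] PP  >  k=2
[3,4] N  lex  "no"
[4,5] ((S\PP)\N)/NP  lex  "city"
[5,6] NP  lex  "built"
[4,6] (S\PP)\N  >  k=5
[3,6] S\PP  <  k=4
[0,6] S  <  k=3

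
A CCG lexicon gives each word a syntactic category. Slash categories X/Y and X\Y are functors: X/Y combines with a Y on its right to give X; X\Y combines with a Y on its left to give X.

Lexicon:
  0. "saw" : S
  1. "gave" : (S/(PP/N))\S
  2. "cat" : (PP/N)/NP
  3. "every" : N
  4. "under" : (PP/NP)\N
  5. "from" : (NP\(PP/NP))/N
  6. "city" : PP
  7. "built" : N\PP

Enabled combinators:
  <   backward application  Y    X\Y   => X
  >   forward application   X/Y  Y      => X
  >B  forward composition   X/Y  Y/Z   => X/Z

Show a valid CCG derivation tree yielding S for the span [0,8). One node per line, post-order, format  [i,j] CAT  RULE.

[0,1] S  lex  "saw"
[1,2] (S/(PP/N))\S  lex  "gave"
[0,2] S/(PP/N)  <  k=1
[2,3] (PP/N)/NP  lex  "cat"
[0,3] S/NP  >B  k=2
[3,4] N  lex  "every"
[4,5] (PP/NP)\N  lex  "under"
[3,5] PP/NP  <  k=4
[5,6] (NP\(PP/NP))/N  lex  "from"
[6,7] PP  lex  "city"
[7,8] N\PP  lex  "built"
[6,8] N  <  k=7
[5,8] NP\(PP/NP)  >  k=6
[3,8] NP  <  k=5
[0,8] S  >  k=3

[0,8] S   >
  [0,3] S/NP   >B
    [0,2] S/(PP/N)   <
      [0,1] "saw" : S
      [1,2] "gave" : (S/(PP/N))\S
    [2,3] "cat" : (PP/N)/NP
  [3,8] NP   <
    [3,5] PP/NP   <
      [3,4] "every" : N
      [4,5] "under" : (PP/NP)\N
    [5,8] NP\(PP/NP)   >
      [5,6] "from" : (NP\(PP/NP))/N
      [6,8] N   <
        [6,7] "city" : PP
        [7,8] "built" : N\PP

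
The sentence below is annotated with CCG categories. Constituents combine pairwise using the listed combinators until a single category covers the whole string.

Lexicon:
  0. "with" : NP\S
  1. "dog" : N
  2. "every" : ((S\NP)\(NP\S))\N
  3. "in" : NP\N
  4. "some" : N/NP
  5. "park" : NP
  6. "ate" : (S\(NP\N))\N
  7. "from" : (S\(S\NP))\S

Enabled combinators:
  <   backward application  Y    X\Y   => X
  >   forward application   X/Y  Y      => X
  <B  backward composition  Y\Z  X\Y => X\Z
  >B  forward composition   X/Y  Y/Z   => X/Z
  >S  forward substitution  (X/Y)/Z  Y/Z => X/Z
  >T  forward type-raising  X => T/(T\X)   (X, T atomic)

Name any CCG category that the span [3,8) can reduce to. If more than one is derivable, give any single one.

[0,8] S   <
  [0,3] S\NP   <
    [0,1] "with" : NP\S
    [1,3] (S\NP)\(NP\S)   <
      [1,2] "dog" : N
      [2,3] "every" : ((S\NP)\(NP\S))\N
  [3,8] S\(S\NP)   <
    [3,7] S   <
      [3,4] "in" : NP\N
      [4,7] S\(NP\N)   <
        [4,6] N   >
          [4,5] "some" : N/NP
          [5,6] "park" : NP
        [6,7] "ate" : (S\(NP\N))\N
    [7,8] "from" : (S\(S\NP))\S

S\(S\NP)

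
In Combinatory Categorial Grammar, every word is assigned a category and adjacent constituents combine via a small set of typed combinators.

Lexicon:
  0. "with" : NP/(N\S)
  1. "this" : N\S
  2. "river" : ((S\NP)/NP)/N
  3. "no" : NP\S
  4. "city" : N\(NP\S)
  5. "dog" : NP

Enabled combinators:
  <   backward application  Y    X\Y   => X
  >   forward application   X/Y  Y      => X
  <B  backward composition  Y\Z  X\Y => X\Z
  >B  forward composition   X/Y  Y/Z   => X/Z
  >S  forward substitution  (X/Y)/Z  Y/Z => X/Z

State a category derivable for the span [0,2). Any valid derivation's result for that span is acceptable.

NP

[0,6] S   <
  [0,2] NP   >
    [0,1] "with" : NP/(N\S)
    [1,2] "this" : N\S
  [2,6] S\NP   >
    [2,5] (S\NP)/NP   >
      [2,3] "river" : ((S\NP)/NP)/N
      [3,5] N   <
        [3,4] "no" : NP\S
        [4,5] "city" : N\(NP\S)
    [5,6] "dog" : NP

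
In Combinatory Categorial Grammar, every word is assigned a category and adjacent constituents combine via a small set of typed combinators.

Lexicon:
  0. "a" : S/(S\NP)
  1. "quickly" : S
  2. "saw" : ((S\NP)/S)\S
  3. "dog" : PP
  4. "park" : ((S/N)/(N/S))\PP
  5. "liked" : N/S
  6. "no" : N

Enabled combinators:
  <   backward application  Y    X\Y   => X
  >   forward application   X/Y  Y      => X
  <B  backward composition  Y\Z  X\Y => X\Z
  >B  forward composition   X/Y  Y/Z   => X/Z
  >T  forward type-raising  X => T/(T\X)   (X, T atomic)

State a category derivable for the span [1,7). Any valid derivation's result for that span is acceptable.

S\NP

[0,7] S   >
  [0,1] "a" : S/(S\NP)
  [1,7] S\NP   >
    [1,3] (S\NP)/S   <
      [1,2] "quickly" : S
      [2,3] "saw" : ((S\NP)/S)\S
    [3,7] S   >
      [3,6] S/N   >
        [3,5] (S/N)/(N/S)   <
          [3,4] "dog" : PP
          [4,5] "park" : ((S/N)/(N/S))\PP
        [5,6] "liked" : N/S
      [6,7] "no" : N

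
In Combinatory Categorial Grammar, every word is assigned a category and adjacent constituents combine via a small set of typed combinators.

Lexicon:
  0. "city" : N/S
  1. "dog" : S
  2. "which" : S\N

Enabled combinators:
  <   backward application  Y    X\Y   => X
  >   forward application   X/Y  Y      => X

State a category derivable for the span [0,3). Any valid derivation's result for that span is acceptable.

[0,3] S   <
  [0,2] N   >
    [0,1] "city" : N/S
    [1,2] "dog" : S
  [2,3] "which" : S\N

S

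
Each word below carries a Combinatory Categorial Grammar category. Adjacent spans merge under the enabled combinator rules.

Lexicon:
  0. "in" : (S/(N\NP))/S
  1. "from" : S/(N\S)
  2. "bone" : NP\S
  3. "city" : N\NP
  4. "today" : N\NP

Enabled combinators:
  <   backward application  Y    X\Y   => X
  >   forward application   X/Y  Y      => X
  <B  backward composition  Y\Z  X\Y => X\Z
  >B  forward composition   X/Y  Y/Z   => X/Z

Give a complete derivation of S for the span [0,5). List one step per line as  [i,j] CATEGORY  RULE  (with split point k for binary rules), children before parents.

[0,1] (S/(N\NP))/S  lex  "in"
[1,2] S/(N\S)  lex  "from"
[2,3] NP\S  lex  "bone"
[3,4] N\NP  lex  "city"
[2,4] N\S  <B  k=3
[1,4] S  >  k=2
[0,4] S/(N\NP)  >  k=1
[4,5] N\NP  lex  "today"
[0,5] S  >  k=4

[0,5] S   >
  [0,4] S/(N\NP)   >
    [0,1] "in" : (S/(N\NP))/S
    [1,4] S   >
      [1,2] "from" : S/(N\S)
      [2,4] N\S   <B
        [2,3] "bone" : NP\S
        [3,4] "city" : N\NP
  [4,5] "today" : N\NP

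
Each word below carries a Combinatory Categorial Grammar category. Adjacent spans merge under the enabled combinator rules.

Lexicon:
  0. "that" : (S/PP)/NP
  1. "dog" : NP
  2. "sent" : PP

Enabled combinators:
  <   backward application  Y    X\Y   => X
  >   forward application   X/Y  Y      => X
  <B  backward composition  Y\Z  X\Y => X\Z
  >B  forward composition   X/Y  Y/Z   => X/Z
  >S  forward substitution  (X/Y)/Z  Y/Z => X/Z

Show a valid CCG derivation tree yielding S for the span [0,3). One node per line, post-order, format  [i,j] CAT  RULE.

[0,3] S   >
  [0,2] S/PP   >
    [0,1] "that" : (S/PP)/NP
    [1,2] "dog" : NP
  [2,3] "sent" : PP

[0,1] (S/PP)/NP  lex  "that"
[1,2] NP  lex  "dog"
[0,2] S/PP  >  k=1
[2,3] PP  lex  "sent"
[0,3] S  >  k=2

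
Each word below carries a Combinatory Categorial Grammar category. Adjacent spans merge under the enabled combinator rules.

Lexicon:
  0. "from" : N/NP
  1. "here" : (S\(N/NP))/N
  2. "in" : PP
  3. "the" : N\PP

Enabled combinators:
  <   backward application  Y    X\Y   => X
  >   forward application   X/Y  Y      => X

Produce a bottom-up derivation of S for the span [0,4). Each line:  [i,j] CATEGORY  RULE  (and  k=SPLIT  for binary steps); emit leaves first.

[0,4] S   <
  [0,1] "from" : N/NP
  [1,4] S\(N/NP)   >
    [1,2] "here" : (S\(N/NP))/N
    [2,4] N   <
      [2,3] "in" : PP
      [3,4] "the" : N\PP

[0,1] N/NP  lex  "from"
[1,2] (S\(N/NP))/N  lex  "here"
[2,3] PP  lex  "in"
[3,4] N\PP  lex  "the"
[2,4] N  <  k=3
[1,4] S\(N/NP)  >  k=2
[0,4] S  <  k=1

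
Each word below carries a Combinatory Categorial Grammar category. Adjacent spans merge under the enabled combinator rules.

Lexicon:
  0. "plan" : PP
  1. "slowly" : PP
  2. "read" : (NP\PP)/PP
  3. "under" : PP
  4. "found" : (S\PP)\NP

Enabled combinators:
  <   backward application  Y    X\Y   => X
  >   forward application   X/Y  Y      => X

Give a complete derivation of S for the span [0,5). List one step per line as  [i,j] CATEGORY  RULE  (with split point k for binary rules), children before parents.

[0,1] PP  lex  "plan"
[1,2] PP  lex  "slowly"
[2,3] (NP\PP)/PP  lex  "read"
[3,4] PP  lex  "under"
[2,4] NP\PP  >  k=3
[1,4] NP  <  k=2
[4,5] (S\PP)\NP  lex  "found"
[1,5] S\PP  <  k=4
[0,5] S  <  k=1

[0,5] S   <
  [0,1] "plan" : PP
  [1,5] S\PP   <
    [1,4] NP   <
      [1,2] "slowly" : PP
      [2,4] NP\PP   >
        [2,3] "read" : (NP\PP)/PP
        [3,4] "under" : PP
    [4,5] "found" : (S\PP)\NP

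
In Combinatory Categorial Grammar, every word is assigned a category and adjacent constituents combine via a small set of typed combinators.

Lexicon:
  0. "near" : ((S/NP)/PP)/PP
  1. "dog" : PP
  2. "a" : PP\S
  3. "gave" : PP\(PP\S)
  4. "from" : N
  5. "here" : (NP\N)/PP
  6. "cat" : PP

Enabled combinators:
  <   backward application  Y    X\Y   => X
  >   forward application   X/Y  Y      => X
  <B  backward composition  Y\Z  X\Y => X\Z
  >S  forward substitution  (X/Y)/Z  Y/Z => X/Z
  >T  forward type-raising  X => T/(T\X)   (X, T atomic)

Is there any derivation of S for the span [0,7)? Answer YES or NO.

YES

[0,7] S   >
  [0,4] S/NP   >
    [0,2] (S/NP)/PP   >
      [0,1] "near" : ((S/NP)/PP)/PP
      [1,2] "dog" : PP
    [2,4] PP   <
      [2,3] "a" : PP\S
      [3,4] "gave" : PP\(PP\S)
  [4,7] NP   >
    [4,5] NP/(NP\N)   >T
      [4,5] "from" : N
    [5,7] NP\N   >
      [5,6] "here" : (NP\N)/PP
      [6,7] "cat" : PP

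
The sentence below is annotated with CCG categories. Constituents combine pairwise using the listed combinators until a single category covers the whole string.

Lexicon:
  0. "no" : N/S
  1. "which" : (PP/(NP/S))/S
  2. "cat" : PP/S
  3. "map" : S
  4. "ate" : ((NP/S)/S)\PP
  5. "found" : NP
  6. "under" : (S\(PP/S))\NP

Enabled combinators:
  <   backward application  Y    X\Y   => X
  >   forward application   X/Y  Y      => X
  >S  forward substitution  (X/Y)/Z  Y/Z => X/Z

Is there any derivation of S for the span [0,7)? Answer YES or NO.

N/S (PP/(NP/S))/S PP/S S ((NP/S)/S)\PP NP (S\(PP/S))\NP
CKY chart[0,7] = {N}; S ∉ chart

NO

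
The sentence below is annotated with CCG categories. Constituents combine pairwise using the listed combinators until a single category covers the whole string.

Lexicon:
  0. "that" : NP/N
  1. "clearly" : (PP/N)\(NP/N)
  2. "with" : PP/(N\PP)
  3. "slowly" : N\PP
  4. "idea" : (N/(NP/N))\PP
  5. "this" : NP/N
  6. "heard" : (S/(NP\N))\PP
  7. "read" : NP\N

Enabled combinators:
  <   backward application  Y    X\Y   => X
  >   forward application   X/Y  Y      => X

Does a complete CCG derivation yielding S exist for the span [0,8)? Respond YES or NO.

YES

[0,8] S   >
  [0,7] S/(NP\N)   <
    [0,6] PP   >
      [0,2] PP/N   <
        [0,1] "that" : NP/N
        [1,2] "clearly" : (PP/N)\(NP/N)
      [2,6] N   >
        [2,5] N/(NP/N)   <
          [2,4] PP   >
            [2,3] "with" : PP/(N\PP)
            [3,4] "slowly" : N\PP
          [4,5] "idea" : (N/(NP/N))\PP
        [5,6] "this" : NP/N
    [6,7] "heard" : (S/(NP\N))\PP
  [7,8] "read" : NP\N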